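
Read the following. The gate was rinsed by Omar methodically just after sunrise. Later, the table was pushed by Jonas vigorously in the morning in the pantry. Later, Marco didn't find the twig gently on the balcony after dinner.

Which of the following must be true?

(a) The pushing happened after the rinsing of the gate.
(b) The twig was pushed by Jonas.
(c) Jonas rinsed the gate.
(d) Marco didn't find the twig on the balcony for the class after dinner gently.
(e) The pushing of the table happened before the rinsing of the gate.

(a), (d)

(a) Entailed — the narrative places the rinsing before the pushing.
(b) Not entailed — Jonas pushed the table, not the twig; the twig belongs to the finding event.
(c) Not entailed — the passage has Omar rinsing the gate, not Jonas.
(d) Entailed — under negation, adding a further restriction is entailed: if no such finding event occurred, none occurred for the class either.
(e) Not entailed — the narrative places the rinsing before the pushing, not after.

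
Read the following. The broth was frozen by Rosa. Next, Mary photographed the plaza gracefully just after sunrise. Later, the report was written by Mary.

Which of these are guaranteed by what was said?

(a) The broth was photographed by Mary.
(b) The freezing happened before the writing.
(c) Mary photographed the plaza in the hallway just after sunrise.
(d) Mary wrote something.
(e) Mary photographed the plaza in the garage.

(a) Not entailed — Mary photographed the plaza, not the broth; the broth belongs to the freezing event.
(b) Entailed — the narrative places the freezing before the writing.
(c) Not entailed — 'in the hallway' adds information not in the original event.
(d) Entailed — this follows by dropping conjuncts from the writing event's description.
(e) Not entailed — 'in the garage' adds information not in the original event.

(b), (d)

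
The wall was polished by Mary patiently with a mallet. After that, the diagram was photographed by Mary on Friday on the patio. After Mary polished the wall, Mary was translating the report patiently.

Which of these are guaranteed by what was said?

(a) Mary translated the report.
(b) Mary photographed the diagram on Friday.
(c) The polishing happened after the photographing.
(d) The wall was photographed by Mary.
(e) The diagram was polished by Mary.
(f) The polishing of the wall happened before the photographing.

(b), (f)

(a) Not entailed — 'was translating' is progressive on an accomplishment; it does not entail the completed 'translated'.
(b) Entailed — dropping 'on the patio' leaves a sub-description the original still satisfies.
(c) Not entailed — the narrative places the polishing before the photographing, not after.
(d) Not entailed — Mary photographed the diagram, not the wall; the wall belongs to the polishing event.
(e) Not entailed — Mary polished the wall, not the diagram; the diagram belongs to the photographing event.
(f) Entailed — the narrative places the polishing before the photographing.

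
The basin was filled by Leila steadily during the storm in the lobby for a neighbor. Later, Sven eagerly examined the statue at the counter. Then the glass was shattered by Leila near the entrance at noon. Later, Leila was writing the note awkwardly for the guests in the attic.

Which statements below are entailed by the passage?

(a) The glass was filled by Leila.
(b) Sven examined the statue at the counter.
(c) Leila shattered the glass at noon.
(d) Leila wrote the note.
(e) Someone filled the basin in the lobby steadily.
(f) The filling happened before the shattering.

(a) Not entailed — Leila filled the basin, not the glass; the glass belongs to the shattering event.
(b) Entailed — dropping 'eagerly' leaves a sub-description the original still satisfies.
(c) Entailed — this follows by dropping conjuncts from the shattering event's description.
(d) Not entailed — 'was writing' is progressive on an accomplishment; it does not entail the completed 'wrote'.
(e) Entailed — this follows by dropping conjuncts from the filling event's description.
(f) Entailed — the narrative places the filling before the shattering.

(b), (c), (e), (f)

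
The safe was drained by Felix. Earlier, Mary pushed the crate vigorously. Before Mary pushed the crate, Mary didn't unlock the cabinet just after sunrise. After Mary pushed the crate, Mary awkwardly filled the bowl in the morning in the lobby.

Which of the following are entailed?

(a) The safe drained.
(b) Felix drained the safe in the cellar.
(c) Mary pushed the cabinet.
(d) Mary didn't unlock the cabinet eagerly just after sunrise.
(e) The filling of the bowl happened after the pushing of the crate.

(a) Entailed — 'Felix drained the safe' is causative; it entails the inchoative 'the safe drained'.
(b) Not entailed — 'in the cellar' adds information not in the original event.
(c) Not entailed — Mary pushed the crate, not the cabinet; the cabinet belongs to the unlocking event.
(d) Entailed — under negation, adding a further restriction is entailed: if no such unlocking event occurred, none occurred eagerly either.
(e) Entailed — the narrative places the pushing before the filling.

(a), (d), (e)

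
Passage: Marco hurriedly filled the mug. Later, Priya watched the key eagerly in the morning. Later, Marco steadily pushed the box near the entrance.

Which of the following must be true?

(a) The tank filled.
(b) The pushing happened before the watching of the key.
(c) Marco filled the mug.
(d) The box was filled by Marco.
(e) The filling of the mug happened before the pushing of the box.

(a) Not entailed — the mug is what filled, not the tank.
(b) Not entailed — the narrative places the watching before the pushing, not after.
(c) Entailed — this follows by dropping conjuncts from the filling event's description.
(d) Not entailed — Marco filled the mug, not the box; the box belongs to the pushing event.
(e) Entailed — the narrative places the filling before the pushing.

(c), (e)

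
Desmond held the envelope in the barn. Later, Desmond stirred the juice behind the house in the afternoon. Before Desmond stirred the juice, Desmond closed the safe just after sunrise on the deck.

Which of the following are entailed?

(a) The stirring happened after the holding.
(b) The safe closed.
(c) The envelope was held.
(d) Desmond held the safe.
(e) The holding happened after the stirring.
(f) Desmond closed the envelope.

(a) Entailed — the narrative places the holding before the stirring.
(b) Entailed — 'Desmond closed the safe' is causative; it entails the inchoative 'the safe closed'.
(c) Entailed — this follows by dropping conjuncts from the holding event's description.
(d) Not entailed — Desmond held the envelope, not the safe; the safe belongs to the closing event.
(e) Not entailed — the narrative places the holding before the stirring, not after.
(f) Not entailed — Desmond closed the safe, not the envelope; the envelope belongs to the holding event.

(a), (b), (c)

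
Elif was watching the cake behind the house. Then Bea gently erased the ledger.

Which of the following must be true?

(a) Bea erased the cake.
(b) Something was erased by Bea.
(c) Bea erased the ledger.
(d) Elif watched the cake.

(b), (c), (d)

(a) Not entailed — Bea erased the ledger, not the cake; the cake belongs to the watching event.
(b) Entailed — every conjunct here is already in the original erasing event.
(c) Entailed — dropping 'gently' leaves a sub-description the original still satisfies.
(d) Entailed — 'watch' is an activity; 'was watching' entails that some watching happened, so 'watched' holds.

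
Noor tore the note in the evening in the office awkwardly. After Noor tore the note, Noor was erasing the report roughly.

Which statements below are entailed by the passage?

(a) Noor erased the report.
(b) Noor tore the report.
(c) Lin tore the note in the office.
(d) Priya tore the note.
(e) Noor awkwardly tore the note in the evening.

(e)

(a) Not entailed — 'was erasing' is progressive on an accomplishment; it does not entail the completed 'erased'.
(b) Not entailed — Noor tore the note, not the report; the report belongs to the erasing event.
(c) Not entailed — the passage has Noor tearing the note, not Lin.
(d) Not entailed — the passage has Noor tearing the note, not Priya.
(e) Entailed — dropping 'in the office' leaves a sub-description the original still satisfies.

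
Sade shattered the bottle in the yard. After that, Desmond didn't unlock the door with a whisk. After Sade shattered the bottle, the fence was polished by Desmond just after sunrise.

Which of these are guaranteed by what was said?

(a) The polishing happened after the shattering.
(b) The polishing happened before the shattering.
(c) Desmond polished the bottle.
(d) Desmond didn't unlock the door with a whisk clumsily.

(a), (d)

(a) Entailed — the narrative places the shattering before the polishing.
(b) Not entailed — the narrative places the shattering before the polishing, not after.
(c) Not entailed — Desmond polished the fence, not the bottle; the bottle belongs to the shattering event.
(d) Entailed — under negation, adding a further restriction is entailed: if no such unlocking event occurred, none occurred clumsily either.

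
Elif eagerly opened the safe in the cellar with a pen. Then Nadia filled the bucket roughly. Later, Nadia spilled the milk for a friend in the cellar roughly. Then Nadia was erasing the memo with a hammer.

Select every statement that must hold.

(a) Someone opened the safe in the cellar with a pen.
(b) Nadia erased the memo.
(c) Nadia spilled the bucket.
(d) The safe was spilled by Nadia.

(a)

(a) Entailed — this follows by dropping conjuncts from the opening event's description.
(b) Not entailed — 'was erasing' is progressive on an accomplishment; it does not entail the completed 'erased'.
(c) Not entailed — Nadia spilled the milk, not the bucket; the bucket belongs to the filling event.
(d) Not entailed — Nadia spilled the milk, not the safe; the safe belongs to the opening event.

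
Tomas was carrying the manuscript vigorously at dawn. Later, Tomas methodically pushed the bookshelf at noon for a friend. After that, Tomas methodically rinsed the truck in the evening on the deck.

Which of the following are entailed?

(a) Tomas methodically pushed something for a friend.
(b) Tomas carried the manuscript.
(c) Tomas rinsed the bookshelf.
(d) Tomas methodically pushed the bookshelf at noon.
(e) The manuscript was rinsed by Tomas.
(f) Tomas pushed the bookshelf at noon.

(a), (b), (d), (f)

(a) Entailed — dropping 'at noon' and generalizing the patient leaves a sub-description the original still satisfies.
(b) Entailed — 'carry' is an activity; 'was carrying' entails that some carrying happened, so 'carried' holds.
(c) Not entailed — Tomas rinsed the truck, not the bookshelf; the bookshelf belongs to the pushing event.
(d) Entailed — every conjunct here is already in the original pushing event.
(e) Not entailed — Tomas rinsed the truck, not the manuscript; the manuscript belongs to the carrying event.
(f) Entailed — dropping 'for a friend', 'methodically' leaves a sub-description the original still satisfies.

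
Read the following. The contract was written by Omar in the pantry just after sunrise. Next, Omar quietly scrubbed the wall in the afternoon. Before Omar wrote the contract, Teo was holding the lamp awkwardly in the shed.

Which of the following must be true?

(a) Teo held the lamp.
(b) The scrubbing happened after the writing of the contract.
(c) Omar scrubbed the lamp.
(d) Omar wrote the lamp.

(a), (b)

(a) Entailed — 'hold' is an activity; 'was holding' entails that some holding happened, so 'held' holds.
(b) Entailed — the narrative places the writing before the scrubbing.
(c) Not entailed — Omar scrubbed the wall, not the lamp; the lamp belongs to the holding event.
(d) Not entailed — Omar wrote the contract, not the lamp; the lamp belongs to the holding event.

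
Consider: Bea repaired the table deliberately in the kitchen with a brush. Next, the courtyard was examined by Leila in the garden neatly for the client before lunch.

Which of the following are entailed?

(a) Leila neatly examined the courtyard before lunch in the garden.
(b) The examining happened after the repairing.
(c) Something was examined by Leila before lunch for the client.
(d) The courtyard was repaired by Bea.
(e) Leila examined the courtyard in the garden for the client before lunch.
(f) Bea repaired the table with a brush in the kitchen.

(a) Entailed — this follows by dropping conjuncts from the examining event's description.
(b) Entailed — the narrative places the repairing before the examining.
(c) Entailed — this follows by dropping conjuncts from the examining event's description.
(d) Not entailed — Bea repaired the table, not the courtyard; the courtyard belongs to the examining event.
(e) Entailed — dropping 'neatly' leaves a sub-description the original still satisfies.
(f) Entailed — every conjunct here is already in the original repairing event.

(a), (b), (c), (e), (f)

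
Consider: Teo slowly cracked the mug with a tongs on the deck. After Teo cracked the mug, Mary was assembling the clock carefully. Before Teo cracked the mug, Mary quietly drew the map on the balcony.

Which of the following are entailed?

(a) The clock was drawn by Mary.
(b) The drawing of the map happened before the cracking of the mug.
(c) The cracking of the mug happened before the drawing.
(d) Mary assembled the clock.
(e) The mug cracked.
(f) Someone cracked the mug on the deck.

(a) Not entailed — Mary drew the map, not the clock; the clock belongs to the assembling event.
(b) Entailed — the narrative places the drawing before the cracking.
(c) Not entailed — the narrative places the drawing before the cracking, not after.
(d) Not entailed — 'was assembling' is progressive on an accomplishment; it does not entail the completed 'assembled'.
(e) Entailed — 'Teo cracked the mug' is causative; it entails the inchoative 'the mug cracked'.
(f) Entailed — the original entails any weakening of itself; this just drops 'slowly', 'with a tongs' and generalizes the agent.

(b), (e), (f)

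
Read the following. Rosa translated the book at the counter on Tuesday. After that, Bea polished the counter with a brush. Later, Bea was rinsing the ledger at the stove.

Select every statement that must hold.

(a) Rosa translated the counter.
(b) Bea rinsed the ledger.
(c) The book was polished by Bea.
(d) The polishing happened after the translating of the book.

(b), (d)

(a) Not entailed — Rosa translated the book, not the counter; the counter belongs to the polishing event.
(b) Entailed — 'rinse' is an activity; 'was rinsing' entails that some rinsing happened, so 'rinsed' holds.
(c) Not entailed — Bea polished the counter, not the book; the book belongs to the translating event.
(d) Entailed — the narrative places the translating before the polishing.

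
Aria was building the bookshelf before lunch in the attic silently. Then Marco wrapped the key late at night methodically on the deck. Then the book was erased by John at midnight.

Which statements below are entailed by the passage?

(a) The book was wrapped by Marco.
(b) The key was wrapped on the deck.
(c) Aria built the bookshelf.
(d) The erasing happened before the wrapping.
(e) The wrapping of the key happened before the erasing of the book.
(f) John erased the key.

(b), (e)

(a) Not entailed — Marco wrapped the key, not the book; the book belongs to the erasing event.
(b) Entailed — the original entails any weakening of itself; this just drops 'methodically', 'late at night' and generalizes the agent.
(c) Not entailed — 'was building' is progressive on an accomplishment; it does not entail the completed 'built'.
(d) Not entailed — the narrative places the wrapping before the erasing, not after.
(e) Entailed — the narrative places the wrapping before the erasing.
(f) Not entailed — John erased the book, not the key; the key belongs to the wrapping event.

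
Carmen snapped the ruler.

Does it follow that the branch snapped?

no

Nothing is said about any branch; only the ruler is affected.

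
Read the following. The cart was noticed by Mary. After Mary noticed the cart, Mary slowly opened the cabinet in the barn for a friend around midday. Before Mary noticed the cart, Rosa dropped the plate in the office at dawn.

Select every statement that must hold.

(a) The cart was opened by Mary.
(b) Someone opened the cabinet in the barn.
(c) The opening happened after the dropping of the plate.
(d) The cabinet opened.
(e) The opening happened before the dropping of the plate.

(a) Not entailed — Mary opened the cabinet, not the cart; the cart belongs to the noticing event.
(b) Entailed — every conjunct here is already in the original opening event.
(c) Entailed — the narrative places the dropping before the opening.
(d) Entailed — 'Mary opened the cabinet' is causative; it entails the inchoative 'the cabinet opened'.
(e) Not entailed — the narrative places the dropping before the opening, not after.

(b), (c), (d)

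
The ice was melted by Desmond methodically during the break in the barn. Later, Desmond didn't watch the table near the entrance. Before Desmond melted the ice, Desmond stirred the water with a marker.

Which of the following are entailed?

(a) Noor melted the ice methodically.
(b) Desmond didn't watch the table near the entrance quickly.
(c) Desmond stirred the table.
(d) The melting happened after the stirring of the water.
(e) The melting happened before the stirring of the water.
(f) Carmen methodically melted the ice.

(b), (d)

(a) Not entailed — the passage has Desmond melting the ice, not Noor.
(b) Entailed — under negation, adding a further restriction is entailed: if no such watching event occurred, none occurred quickly either.
(c) Not entailed — Desmond stirred the water, not the table; the table belongs to the watching event.
(d) Entailed — the narrative places the stirring before the melting.
(e) Not entailed — the narrative places the stirring before the melting, not after.
(f) Not entailed — the passage has Desmond melting the ice, not Carmen.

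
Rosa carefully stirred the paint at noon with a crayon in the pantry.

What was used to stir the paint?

'with a crayon' marks the instrument of the stirring event.

a crayon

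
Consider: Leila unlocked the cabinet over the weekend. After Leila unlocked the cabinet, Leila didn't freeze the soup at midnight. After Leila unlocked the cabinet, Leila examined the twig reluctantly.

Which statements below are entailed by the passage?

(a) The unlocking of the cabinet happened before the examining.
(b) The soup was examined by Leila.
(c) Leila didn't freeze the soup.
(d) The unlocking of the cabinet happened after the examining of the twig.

(a)

(a) Entailed — the narrative places the unlocking before the examining.
(b) Not entailed — Leila examined the twig, not the soup; the soup belongs to the freezing event.
(c) Not entailed — dropping 'at midnight' under negation is not valid — the original leaves open that Leila froze the soup some other way.
(d) Not entailed — the narrative places the unlocking before the examining, not after.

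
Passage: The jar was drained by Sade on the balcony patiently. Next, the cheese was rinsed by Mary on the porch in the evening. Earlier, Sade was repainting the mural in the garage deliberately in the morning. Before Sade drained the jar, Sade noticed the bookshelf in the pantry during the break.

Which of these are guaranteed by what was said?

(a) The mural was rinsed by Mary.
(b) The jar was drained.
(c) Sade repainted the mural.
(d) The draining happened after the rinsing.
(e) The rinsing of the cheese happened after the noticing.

(b), (e)

(a) Not entailed — Mary rinsed the cheese, not the mural; the mural belongs to the repainting event.
(b) Entailed — every conjunct here is already in the original draining event.
(c) Not entailed — 'was repainting' is progressive on an accomplishment; it does not entail the completed 'repainted'.
(d) Not entailed — the narrative places the draining before the rinsing, not after.
(e) Entailed — the narrative places the noticing before the rinsing.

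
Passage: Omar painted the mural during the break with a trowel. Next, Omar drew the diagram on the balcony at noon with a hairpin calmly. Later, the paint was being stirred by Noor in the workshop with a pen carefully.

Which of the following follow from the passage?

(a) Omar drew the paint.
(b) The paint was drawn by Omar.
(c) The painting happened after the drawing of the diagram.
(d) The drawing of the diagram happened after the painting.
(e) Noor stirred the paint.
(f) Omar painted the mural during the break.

(a) Not entailed — Omar drew the diagram, not the paint; the paint belongs to the stirring event.
(b) Not entailed — Omar drew the diagram, not the paint; the paint belongs to the stirring event.
(c) Not entailed — the narrative places the painting before the drawing, not after.
(d) Entailed — the narrative places the painting before the drawing.
(e) Entailed — 'stir' is an activity; 'was stirring' entails that some stirring happened, so 'stirred' holds.
(f) Entailed — every conjunct here is already in the original painting event.

(d), (e), (f)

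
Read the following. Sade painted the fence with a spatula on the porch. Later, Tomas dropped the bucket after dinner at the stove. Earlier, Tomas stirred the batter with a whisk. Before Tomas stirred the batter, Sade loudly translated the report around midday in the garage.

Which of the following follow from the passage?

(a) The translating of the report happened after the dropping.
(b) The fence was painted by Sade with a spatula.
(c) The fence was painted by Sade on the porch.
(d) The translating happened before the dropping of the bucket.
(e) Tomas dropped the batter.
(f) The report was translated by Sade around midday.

(b), (c), (d), (f)

(a) Not entailed — the narrative places the translating before the dropping, not after.
(b) Entailed — the original entails any weakening of itself; this just drops 'on the porch'.
(c) Entailed — the original entails any weakening of itself; this just drops 'with a spatula'.
(d) Entailed — the narrative places the translating before the dropping.
(e) Not entailed — Tomas dropped the bucket, not the batter; the batter belongs to the stirring event.
(f) Entailed — dropping 'in the garage', 'loudly' leaves a sub-description the original still satisfies.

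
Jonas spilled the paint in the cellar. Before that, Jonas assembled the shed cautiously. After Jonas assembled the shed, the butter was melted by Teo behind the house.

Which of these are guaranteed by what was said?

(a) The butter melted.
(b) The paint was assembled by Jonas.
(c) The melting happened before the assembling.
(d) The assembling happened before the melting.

(a) Entailed — 'Teo melted the butter' is causative; it entails the inchoative 'the butter melted'.
(b) Not entailed — Jonas assembled the shed, not the paint; the paint belongs to the spilling event.
(c) Not entailed — the narrative places the assembling before the melting, not after.
(d) Entailed — the narrative places the assembling before the melting.

(a), (d)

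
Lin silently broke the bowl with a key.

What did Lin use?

a key

'with a key' marks the instrument of the breaking event.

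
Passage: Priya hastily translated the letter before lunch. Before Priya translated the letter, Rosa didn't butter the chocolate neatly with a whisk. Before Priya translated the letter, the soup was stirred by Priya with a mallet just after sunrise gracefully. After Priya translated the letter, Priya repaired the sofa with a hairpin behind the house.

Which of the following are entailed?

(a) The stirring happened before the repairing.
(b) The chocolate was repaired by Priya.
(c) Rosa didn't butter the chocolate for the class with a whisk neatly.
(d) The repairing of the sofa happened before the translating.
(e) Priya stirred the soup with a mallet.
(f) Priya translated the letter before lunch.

(a) Entailed — the narrative places the stirring before the repairing.
(b) Not entailed — Priya repaired the sofa, not the chocolate; the chocolate belongs to the buttering event.
(c) Entailed — under negation, adding a further restriction is entailed: if no such buttering event occurred, none occurred for the class either.
(d) Not entailed — the narrative places the translating before the repairing, not after.
(e) Entailed — dropping 'gracefully', 'just after sunrise' leaves a sub-description the original still satisfies.
(f) Entailed — this follows by dropping conjuncts from the translating event's description.

(a), (c), (e), (f)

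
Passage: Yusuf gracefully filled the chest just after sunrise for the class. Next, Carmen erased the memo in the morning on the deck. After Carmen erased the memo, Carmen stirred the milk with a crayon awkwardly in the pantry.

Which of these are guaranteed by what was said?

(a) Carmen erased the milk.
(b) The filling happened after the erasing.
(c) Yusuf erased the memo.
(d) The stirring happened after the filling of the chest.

(a) Not entailed — Carmen erased the memo, not the milk; the milk belongs to the stirring event.
(b) Not entailed — the narrative places the filling before the erasing, not after.
(c) Not entailed — the passage has Carmen erasing the memo, not Yusuf.
(d) Entailed — the narrative places the filling before the stirring.

(d)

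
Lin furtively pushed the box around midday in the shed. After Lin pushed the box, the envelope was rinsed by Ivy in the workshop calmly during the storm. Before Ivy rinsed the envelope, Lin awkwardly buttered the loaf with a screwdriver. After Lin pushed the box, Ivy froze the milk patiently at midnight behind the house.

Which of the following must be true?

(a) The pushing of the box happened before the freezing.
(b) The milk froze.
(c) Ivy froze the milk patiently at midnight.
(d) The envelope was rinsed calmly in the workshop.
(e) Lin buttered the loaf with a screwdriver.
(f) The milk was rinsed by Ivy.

(a), (b), (c), (d), (e)

(a) Entailed — the narrative places the pushing before the freezing.
(b) Entailed — 'Ivy froze the milk' is causative; it entails the inchoative 'the milk froze'.
(c) Entailed — this follows by dropping conjuncts from the freezing event's description.
(d) Entailed — dropping 'during the storm' and generalizing the agent leaves a sub-description the original still satisfies.
(e) Entailed — every conjunct here is already in the original buttering event.
(f) Not entailed — Ivy rinsed the envelope, not the milk; the milk belongs to the freezing event.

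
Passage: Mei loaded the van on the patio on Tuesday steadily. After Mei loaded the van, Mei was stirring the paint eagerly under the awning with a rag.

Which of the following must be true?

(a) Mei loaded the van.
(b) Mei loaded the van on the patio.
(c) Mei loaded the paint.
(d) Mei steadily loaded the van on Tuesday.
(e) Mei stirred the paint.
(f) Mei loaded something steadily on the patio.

(a) Entailed — this follows by dropping conjuncts from the loading event's description.
(b) Entailed — dropping 'steadily', 'on Tuesday' leaves a sub-description the original still satisfies.
(c) Not entailed — Mei loaded the van, not the paint; the paint belongs to the stirring event.
(d) Entailed — every conjunct here is already in the original loading event.
(e) Entailed — 'stir' is an activity; 'was stirring' entails that some stirring happened, so 'stirred' holds.
(f) Entailed — the original entails any weakening of itself; this just drops 'on Tuesday' and generalizes the patient.

(a), (b), (d), (e), (f)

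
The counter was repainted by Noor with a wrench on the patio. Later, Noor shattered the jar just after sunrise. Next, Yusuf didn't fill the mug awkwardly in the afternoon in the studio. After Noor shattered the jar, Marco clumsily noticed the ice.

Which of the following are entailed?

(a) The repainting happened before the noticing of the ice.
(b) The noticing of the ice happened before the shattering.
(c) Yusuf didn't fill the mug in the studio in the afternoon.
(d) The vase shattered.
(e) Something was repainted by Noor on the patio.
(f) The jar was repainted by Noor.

(a), (e)

(a) Entailed — the narrative places the repainting before the noticing.
(b) Not entailed — the narrative places the shattering before the noticing, not after.
(c) Not entailed — dropping 'awkwardly' under negation is not valid — the original leaves open that Yusuf filled the mug some other way.
(d) Not entailed — the jar is what shattered, not the vase.
(e) Entailed — dropping 'with a wrench' and generalizing the patient leaves a sub-description the original still satisfies.
(f) Not entailed — Noor repainted the counter, not the jar; the jar belongs to the shattering event.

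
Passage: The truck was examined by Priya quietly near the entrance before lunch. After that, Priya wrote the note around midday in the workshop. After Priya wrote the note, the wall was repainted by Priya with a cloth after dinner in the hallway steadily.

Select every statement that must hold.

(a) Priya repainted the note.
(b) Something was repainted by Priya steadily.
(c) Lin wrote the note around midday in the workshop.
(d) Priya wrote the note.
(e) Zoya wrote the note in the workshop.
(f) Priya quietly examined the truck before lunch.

(b), (d), (f)

(a) Not entailed — Priya repainted the wall, not the note; the note belongs to the writing event.
(b) Entailed — dropping 'in the hallway', 'with a cloth', 'after dinner' and generalizing the patient leaves a sub-description the original still satisfies.
(c) Not entailed — the passage has Priya writing the note, not Lin.
(d) Entailed — the original entails any weakening of itself; this just drops 'around midday', 'in the workshop'.
(e) Not entailed — the passage has Priya writing the note, not Zoya.
(f) Entailed — the original entails any weakening of itself; this just drops 'near the entrance'.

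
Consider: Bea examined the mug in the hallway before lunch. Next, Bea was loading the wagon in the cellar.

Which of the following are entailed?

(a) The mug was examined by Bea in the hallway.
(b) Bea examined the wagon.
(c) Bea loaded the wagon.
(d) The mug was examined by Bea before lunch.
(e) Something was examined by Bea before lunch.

(a), (d), (e)

(a) Entailed — the original entails any weakening of itself; this just drops 'before lunch'.
(b) Not entailed — Bea examined the mug, not the wagon; the wagon belongs to the loading event.
(c) Not entailed — 'was loading' is progressive on an accomplishment; it does not entail the completed 'loaded'.
(d) Entailed — dropping 'in the hallway' leaves a sub-description the original still satisfies.
(e) Entailed — dropping 'in the hallway' and generalizing the patient leaves a sub-description the original still satisfies.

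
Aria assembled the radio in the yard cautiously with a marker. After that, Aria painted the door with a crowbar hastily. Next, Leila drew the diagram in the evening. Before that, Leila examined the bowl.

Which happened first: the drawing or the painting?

the painting

The connectives place the painting before the drawing.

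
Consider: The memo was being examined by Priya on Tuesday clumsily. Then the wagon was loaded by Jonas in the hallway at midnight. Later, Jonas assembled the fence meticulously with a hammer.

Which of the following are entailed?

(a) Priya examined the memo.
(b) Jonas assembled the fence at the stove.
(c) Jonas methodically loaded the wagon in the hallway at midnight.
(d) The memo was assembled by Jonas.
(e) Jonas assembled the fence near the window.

(a) Entailed — 'examine' is an activity; 'was examining' entails that some examining happened, so 'examined' holds.
(b) Not entailed — 'at the stove' adds information not in the original event.
(c) Not entailed — 'methodically' adds information not in the original event.
(d) Not entailed — Jonas assembled the fence, not the memo; the memo belongs to the examining event.
(e) Not entailed — 'near the window' adds information not in the original event.

(a)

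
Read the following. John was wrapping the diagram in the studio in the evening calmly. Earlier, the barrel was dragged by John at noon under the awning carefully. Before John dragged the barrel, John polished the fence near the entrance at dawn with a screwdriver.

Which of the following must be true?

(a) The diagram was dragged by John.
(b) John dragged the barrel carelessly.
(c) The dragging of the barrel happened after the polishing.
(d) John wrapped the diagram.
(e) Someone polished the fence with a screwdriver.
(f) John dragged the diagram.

(a) Not entailed — John dragged the barrel, not the diagram; the diagram belongs to the wrapping event.
(b) Not entailed — 'carelessly' adds a manner not in (and inconsistent with) the original.
(c) Entailed — the narrative places the polishing before the dragging.
(d) Not entailed — 'was wrapping' is progressive on an accomplishment; it does not entail the completed 'wrapped'.
(e) Entailed — every conjunct here is already in the original polishing event.
(f) Not entailed — John dragged the barrel, not the diagram; the diagram belongs to the wrapping event.

(c), (e)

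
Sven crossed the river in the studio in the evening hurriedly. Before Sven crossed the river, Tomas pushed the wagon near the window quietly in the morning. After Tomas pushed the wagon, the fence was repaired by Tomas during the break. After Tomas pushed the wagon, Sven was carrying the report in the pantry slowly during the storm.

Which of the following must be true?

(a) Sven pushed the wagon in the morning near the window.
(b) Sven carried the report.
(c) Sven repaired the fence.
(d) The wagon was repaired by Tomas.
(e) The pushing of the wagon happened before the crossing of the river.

(b), (e)

(a) Not entailed — the passage has Tomas pushing the wagon, not Sven.
(b) Entailed — 'carry' is an activity; 'was carrying' entails that some carrying happened, so 'carried' holds.
(c) Not entailed — the passage has Tomas repairing the fence, not Sven.
(d) Not entailed — Tomas repaired the fence, not the wagon; the wagon belongs to the pushing event.
(e) Entailed — the narrative places the pushing before the crossing.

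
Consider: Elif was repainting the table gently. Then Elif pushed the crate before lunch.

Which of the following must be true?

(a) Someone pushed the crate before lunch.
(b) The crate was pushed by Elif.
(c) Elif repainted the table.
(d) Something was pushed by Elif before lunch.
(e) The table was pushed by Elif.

(a), (b), (d)

(a) Entailed — this follows by dropping conjuncts from the pushing event's description.
(b) Entailed — the original entails any weakening of itself; this just drops 'before lunch'.
(c) Not entailed — 'was repainting' is progressive on an accomplishment; it does not entail the completed 'repainted'.
(d) Entailed — every conjunct here is already in the original pushing event.
(e) Not entailed — Elif pushed the crate, not the table; the table belongs to the repainting event.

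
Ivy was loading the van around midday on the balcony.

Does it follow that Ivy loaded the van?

'was loading' is progressive; for an accomplishment like 'load the van', it doesn't entail completion.

no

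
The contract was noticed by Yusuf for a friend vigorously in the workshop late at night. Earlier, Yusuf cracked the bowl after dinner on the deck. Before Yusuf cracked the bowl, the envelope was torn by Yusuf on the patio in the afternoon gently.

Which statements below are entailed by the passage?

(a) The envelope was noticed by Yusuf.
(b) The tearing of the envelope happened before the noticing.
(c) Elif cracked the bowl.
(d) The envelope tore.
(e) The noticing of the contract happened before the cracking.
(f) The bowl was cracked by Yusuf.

(a) Not entailed — Yusuf noticed the contract, not the envelope; the envelope belongs to the tearing event.
(b) Entailed — the narrative places the tearing before the noticing.
(c) Not entailed — the passage has Yusuf cracking the bowl, not Elif.
(d) Entailed — 'Yusuf tore the envelope' is causative; it entails the inchoative 'the envelope tore'.
(e) Not entailed — the narrative places the cracking before the noticing, not after.
(f) Entailed — this follows by dropping conjuncts from the cracking event's description.

(b), (d), (f)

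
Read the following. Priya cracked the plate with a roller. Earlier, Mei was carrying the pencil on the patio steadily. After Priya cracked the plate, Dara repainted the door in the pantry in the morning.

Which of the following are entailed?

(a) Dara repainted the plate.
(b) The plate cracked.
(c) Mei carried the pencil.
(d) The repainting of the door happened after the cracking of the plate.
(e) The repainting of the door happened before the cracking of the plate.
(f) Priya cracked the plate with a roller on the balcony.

(a) Not entailed — Dara repainted the door, not the plate; the plate belongs to the cracking event.
(b) Entailed — 'Priya cracked the plate' is causative; it entails the inchoative 'the plate cracked'.
(c) Entailed — 'carry' is an activity; 'was carrying' entails that some carrying happened, so 'carried' holds.
(d) Entailed — the narrative places the cracking before the repainting.
(e) Not entailed — the narrative places the cracking before the repainting, not after.
(f) Not entailed — 'on the balcony' adds information not in the original event.

(b), (c), (d)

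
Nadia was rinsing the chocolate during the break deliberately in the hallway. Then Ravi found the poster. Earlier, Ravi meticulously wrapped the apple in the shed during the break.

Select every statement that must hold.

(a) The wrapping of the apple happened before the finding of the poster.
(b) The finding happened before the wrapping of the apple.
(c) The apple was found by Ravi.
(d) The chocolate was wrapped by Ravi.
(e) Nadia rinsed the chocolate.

(a) Entailed — the narrative places the wrapping before the finding.
(b) Not entailed — the narrative places the wrapping before the finding, not after.
(c) Not entailed — Ravi found the poster, not the apple; the apple belongs to the wrapping event.
(d) Not entailed — Ravi wrapped the apple, not the chocolate; the chocolate belongs to the rinsing event.
(e) Entailed — 'rinse' is an activity; 'was rinsing' entails that some rinsing happened, so 'rinsed' holds.

(a), (e)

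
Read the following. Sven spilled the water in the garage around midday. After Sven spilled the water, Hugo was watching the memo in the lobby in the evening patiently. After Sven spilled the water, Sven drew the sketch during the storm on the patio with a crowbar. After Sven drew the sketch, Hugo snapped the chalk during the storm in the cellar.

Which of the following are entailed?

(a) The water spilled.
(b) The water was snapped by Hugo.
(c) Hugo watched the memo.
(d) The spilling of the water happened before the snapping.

(a) Entailed — 'Sven spilled the water' is causative; it entails the inchoative 'the water spilled'.
(b) Not entailed — Hugo snapped the chalk, not the water; the water belongs to the spilling event.
(c) Entailed — 'watch' is an activity; 'was watching' entails that some watching happened, so 'watched' holds.
(d) Entailed — the narrative places the spilling before the snapping.

(a), (c), (d)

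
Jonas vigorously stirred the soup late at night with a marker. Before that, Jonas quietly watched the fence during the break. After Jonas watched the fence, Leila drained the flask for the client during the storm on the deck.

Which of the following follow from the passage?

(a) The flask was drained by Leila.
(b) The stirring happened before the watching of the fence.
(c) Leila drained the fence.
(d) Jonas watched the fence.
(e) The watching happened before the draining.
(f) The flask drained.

(a), (d), (e), (f)

(a) Entailed — this follows by dropping conjuncts from the draining event's description.
(b) Not entailed — the narrative places the watching before the stirring, not after.
(c) Not entailed — Leila drained the flask, not the fence; the fence belongs to the watching event.
(d) Entailed — dropping 'quietly', 'during the break' leaves a sub-description the original still satisfies.
(e) Entailed — the narrative places the watching before the draining.
(f) Entailed — 'Leila drained the flask' is causative; it entails the inchoative 'the flask drained'.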